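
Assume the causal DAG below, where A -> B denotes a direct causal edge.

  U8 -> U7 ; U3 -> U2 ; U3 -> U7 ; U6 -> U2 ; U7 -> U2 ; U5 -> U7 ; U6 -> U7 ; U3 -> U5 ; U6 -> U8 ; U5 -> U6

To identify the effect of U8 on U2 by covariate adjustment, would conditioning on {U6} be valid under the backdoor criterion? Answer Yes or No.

Backdoor paths from U8 to U2 (paths whose first edge points into U8):
  P1: U8 <- U6 <- U5 <- U3 -> U7 -> U2
  P2: U8 <- U6 <- U5 <- U3 -> U2
  P3: U8 <- U6 <- U5 -> U7 <- U3 -> U2
  P4: U8 <- U6 <- U5 -> U7 -> U2
  P5: U8 <- U6 -> U7 <- U3 -> U2
  P6: U8 <- U6 -> U7 <- U5 <- U3 -> U2
  P7: U8 <- U6 -> U7 -> U2
  P8: U8 <- U6 -> U2
Condition 1 (no descendant of U8 in the set): holds — descendants of U8 are {U2, U7}; none are in {U6}.
Condition 2 (every backdoor path blocked by {U6}):
  P1: blocked at chain node U6 ∈ conditioning set.
  P2: blocked at chain node U6 ∈ conditioning set.
  P3: blocked at chain node U6 ∈ conditioning set.
  P4: blocked at chain node U6 ∈ conditioning set.
  P5: blocked at fork node U6 ∈ conditioning set.
  P6: blocked at fork node U6 ∈ conditioning set.
  P7: blocked at fork node U6 ∈ conditioning set.
  P8: blocked at fork node U6 ∈ conditioning set.
{U6} satisfies the backdoor criterion.

Yes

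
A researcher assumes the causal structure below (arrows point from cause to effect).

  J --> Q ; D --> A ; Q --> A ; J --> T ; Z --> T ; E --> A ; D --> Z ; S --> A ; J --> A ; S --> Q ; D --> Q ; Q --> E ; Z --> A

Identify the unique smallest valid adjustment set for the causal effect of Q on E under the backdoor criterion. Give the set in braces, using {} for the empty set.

Variables eligible for adjustment (non-descendants of Q, excluding Q and E): {D, J, S, T, Z}.
Backdoor paths from Q to E:
  P1: Q <- S -> A <- E
  P2: Q <- D -> Z -> T <- J -> A <- E
  P3: Q <- D -> Z -> A <- E
  P4: Q <- D -> A <- E
  P5: Q <- J -> T <- Z <- D -> A <- E
  P6: Q <- J -> T <- Z -> A <- E
  P7: Q <- J -> A <- E
Each backdoor path contains an unconditioned collider, so every path is already blocked with the empty conditioning set:
  P1: blocked at collider A (neither it nor any descendant is in the conditioning set).
  P2: blocked at collider T (neither it nor any descendant is in the conditioning set).
  P3: blocked at collider A (neither it nor any descendant is in the conditioning set).
  P4: blocked at collider A (neither it nor any descendant is in the conditioning set).
  P5: blocked at collider T (neither it nor any descendant is in the conditioning set).
  P6: blocked at collider T (neither it nor any descendant is in the conditioning set).
  P7: blocked at collider A (neither it nor any descendant is in the conditioning set).
The empty set is therefore the unique smallest valid set.

{}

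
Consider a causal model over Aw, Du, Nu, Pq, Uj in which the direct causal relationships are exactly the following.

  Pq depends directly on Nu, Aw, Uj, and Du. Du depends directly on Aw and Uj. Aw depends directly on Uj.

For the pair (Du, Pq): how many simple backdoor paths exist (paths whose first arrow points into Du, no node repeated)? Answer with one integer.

4

A backdoor path from Du to Pq is any simple undirected path whose first edge points into Du (i.e. leaves Du via a parent).
Parents of Du: {Aw, Uj}.
Enumerating:
  P1: Du <- Uj -> Aw -> Pq
  P2: Du <- Uj -> Pq
  P3: Du <- Aw <- Uj -> Pq
  P4: Du <- Aw -> Pq
That exhausts the simple backdoor paths. Count: 4.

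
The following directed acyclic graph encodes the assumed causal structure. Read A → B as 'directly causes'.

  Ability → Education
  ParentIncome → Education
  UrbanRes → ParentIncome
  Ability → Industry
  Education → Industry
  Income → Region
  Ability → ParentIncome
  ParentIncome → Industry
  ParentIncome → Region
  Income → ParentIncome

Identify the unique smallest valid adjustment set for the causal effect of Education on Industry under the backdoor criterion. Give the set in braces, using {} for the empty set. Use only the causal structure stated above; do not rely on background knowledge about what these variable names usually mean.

{Ability, ParentIncome}

Variables eligible for adjustment (non-descendants of Education, excluding Education and Industry): {Ability, Income, ParentIncome, Region, UrbanRes}.
Backdoor paths from Education to Industry:
  P1: Education <- Ability -> ParentIncome -> Industry
  P2: Education <- Ability -> Industry
  P3: Education <- ParentIncome <- Ability -> Industry
  P4: Education <- ParentIncome -> Industry
The empty set is not sufficient: P1 (Education <- Ability -> ParentIncome -> Industry) has no collider blocking it and no conditioned non-collider, so it is open.
Try {Ability, ParentIncome}:
  P1: blocked at fork node Ability ∈ conditioning set.
  P2: blocked at fork node Ability ∈ conditioning set.
  P3: blocked at chain node ParentIncome ∈ conditioning set.
  P4: blocked at fork node ParentIncome ∈ conditioning set.
{Ability, ParentIncome} contains no descendant of Education and blocks every backdoor path.
Every element of {Ability, ParentIncome} is needed (dropping Ability leaves P2 open; dropping ParentIncome leaves P4 open), so no proper subset is valid.
Among all size-2 subsets of the eligible variables, only {Ability, ParentIncome} blocks every backdoor path, so it is the unique smallest valid adjustment set.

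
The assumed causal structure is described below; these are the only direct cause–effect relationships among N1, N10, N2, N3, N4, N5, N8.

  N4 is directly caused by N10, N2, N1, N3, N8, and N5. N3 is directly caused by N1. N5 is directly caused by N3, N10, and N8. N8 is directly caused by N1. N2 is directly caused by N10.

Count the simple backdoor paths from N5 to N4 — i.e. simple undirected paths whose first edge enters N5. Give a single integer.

8

A backdoor path from N5 to N4 is any simple undirected path whose first edge points into N5 (i.e. leaves N5 via a parent).
Parents of N5: {N10, N3, N8}.
Enumerating:
  P1: N5 <- N10 -> N2 -> N4
  P2: N5 <- N10 -> N4
  P3: N5 <- N8 <- N1 -> N3 -> N4
  P4: N5 <- N8 <- N1 -> N4
  P5: N5 <- N8 -> N4
  P6: N5 <- N3 <- N1 -> N8 -> N4
  P7: N5 <- N3 <- N1 -> N4
  P8: N5 <- N3 -> N4
That exhausts the simple backdoor paths. Count: 8.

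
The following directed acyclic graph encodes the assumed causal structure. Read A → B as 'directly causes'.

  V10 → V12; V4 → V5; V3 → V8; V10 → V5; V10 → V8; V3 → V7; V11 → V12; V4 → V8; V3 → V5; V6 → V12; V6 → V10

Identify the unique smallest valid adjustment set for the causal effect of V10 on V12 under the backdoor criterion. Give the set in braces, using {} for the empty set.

{V6}

Variables eligible for adjustment (non-descendants of V10, excluding V10 and V12): {V11, V3, V4, V6, V7}.
Backdoor paths from V10 to V12:
  P1: V10 <- V6 -> V12
The empty set is not sufficient: P1 (V10 <- V6 -> V12) has no collider blocking it and no conditioned non-collider, so it is open.
Try {V6}:
  P1: blocked at fork node V6 ∈ conditioning set.
{V6} contains no descendant of V10 and blocks every backdoor path.
No other singleton works — e.g. {V4} leaves P1 open — so {V6} is the unique smallest valid adjustment set.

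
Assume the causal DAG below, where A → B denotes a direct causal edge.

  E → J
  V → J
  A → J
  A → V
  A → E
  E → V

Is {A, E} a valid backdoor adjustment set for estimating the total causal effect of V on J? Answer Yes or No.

Yes

Backdoor paths from V to J (paths whose first edge points into V):
  P1: V <- A -> E -> J
  P2: V <- A -> J
  P3: V <- E <- A -> J
  P4: V <- E -> J
Condition 1 (no descendant of V in the set): holds — descendants of V are {J}; none are in {A, E}.
Condition 2 (every backdoor path blocked by {A, E}):
  P1: blocked at fork node A ∈ conditioning set.
  P2: blocked at fork node A ∈ conditioning set.
  P3: blocked at chain node E ∈ conditioning set.
  P4: blocked at fork node E ∈ conditioning set.
{A, E} satisfies the backdoor criterion.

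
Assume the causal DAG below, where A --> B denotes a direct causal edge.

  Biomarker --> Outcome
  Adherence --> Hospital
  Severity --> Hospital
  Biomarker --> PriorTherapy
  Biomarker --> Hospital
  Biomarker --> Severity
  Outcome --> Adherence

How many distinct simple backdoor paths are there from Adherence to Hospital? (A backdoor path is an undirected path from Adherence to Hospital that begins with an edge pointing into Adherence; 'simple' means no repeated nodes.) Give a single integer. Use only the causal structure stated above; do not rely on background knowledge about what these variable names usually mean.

2

A backdoor path from Adherence to Hospital is any simple undirected path whose first edge points into Adherence (i.e. leaves Adherence via a parent).
Parents of Adherence: {Outcome}.
Enumerating:
  P1: Adherence <- Outcome <- Biomarker -> Severity -> Hospital
  P2: Adherence <- Outcome <- Biomarker -> Hospital
That exhausts the simple backdoor paths. Count: 2.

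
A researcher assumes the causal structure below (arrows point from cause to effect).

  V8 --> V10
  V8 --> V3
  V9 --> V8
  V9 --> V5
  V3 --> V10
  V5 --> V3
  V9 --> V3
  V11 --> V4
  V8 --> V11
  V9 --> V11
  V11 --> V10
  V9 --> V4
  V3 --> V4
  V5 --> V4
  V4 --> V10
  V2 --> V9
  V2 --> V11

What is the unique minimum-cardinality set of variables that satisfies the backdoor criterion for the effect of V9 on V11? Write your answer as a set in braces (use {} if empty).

Variables eligible for adjustment (non-descendants of V9, excluding V9 and V11): {V2}.
Backdoor paths from V9 to V11:
  P1: V9 <- V2 -> V11
The empty set is not sufficient: P1 (V9 <- V2 -> V11) has no collider blocking it and no conditioned non-collider, so it is open.
Try {V2}:
  P1: blocked at fork node V2 ∈ conditioning set.
{V2} contains no descendant of V9 and blocks every backdoor path.
{V2} is the unique smallest valid adjustment set.

{V2}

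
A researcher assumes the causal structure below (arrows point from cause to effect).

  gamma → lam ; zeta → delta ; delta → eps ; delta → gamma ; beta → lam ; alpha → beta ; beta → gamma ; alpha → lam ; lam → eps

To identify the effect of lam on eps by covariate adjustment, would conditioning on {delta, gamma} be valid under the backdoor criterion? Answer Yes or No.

Backdoor paths from lam to eps (paths whose first edge points into lam):
  P1: lam <- alpha -> beta -> gamma <- delta -> eps
  P2: lam <- beta -> gamma <- delta -> eps
  P3: lam <- gamma <- delta -> eps
Condition 1 (no descendant of lam in the set): holds — descendants of lam are {eps}; none are in {delta, gamma}.
Condition 2 (every backdoor path blocked by {delta, gamma}):
  P1: blocked at fork node delta ∈ conditioning set.
  P2: blocked at fork node delta ∈ conditioning set.
  P3: blocked at chain node gamma ∈ conditioning set.
{delta, gamma} satisfies the backdoor criterion.

Yes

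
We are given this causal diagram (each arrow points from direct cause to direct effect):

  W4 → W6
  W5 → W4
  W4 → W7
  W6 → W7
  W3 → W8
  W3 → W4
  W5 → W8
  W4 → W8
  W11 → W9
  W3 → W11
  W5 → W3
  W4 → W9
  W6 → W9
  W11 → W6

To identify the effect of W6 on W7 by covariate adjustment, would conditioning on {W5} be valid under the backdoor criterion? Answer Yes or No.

No

Backdoor paths from W6 to W7 (paths whose first edge points into W6):
  P1: W6 <- W11 <- W3 <- W5 -> W4 -> W7
  P2: W6 <- W11 <- W3 <- W5 -> W8 <- W4 -> W7
  P3: W6 <- W11 <- W3 -> W4 -> W7
  P4: W6 <- W11 <- W3 -> W8 <- W5 -> W4 -> W7
  P5: W6 <- W11 <- W3 -> W8 <- W4 -> W7
  P6: W6 <- W11 -> W9 <- W4 -> W7
  P7: W6 <- W4 -> W7
Condition 1 (no descendant of W6 in the set): holds — descendants of W6 are {W7, W9}; none are in {W5}.
Condition 2 (every backdoor path blocked by {W5}):
  P1: blocked at fork node W5 ∈ conditioning set.
  P2: blocked at fork node W5 ∈ conditioning set.
  P3: open — no interior node is in the conditioning set.
  P4: blocked at collider W8 (neither it nor any descendant is in the conditioning set).
  P5: blocked at collider W8 (neither it nor any descendant is in the conditioning set).
  P6: blocked at collider W9 (neither it nor any descendant is in the conditioning set).
  P7: open — no interior node is in the conditioning set.
{W5} does not satisfy the backdoor criterion.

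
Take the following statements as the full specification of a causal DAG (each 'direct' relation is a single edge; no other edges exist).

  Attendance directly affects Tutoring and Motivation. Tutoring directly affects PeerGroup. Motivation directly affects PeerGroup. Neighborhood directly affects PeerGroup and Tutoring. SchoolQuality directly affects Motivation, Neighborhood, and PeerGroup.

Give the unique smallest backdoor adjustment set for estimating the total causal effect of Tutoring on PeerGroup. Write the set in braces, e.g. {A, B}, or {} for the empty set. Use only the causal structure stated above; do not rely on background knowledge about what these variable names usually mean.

{Attendance, Neighborhood}

Variables eligible for adjustment (non-descendants of Tutoring, excluding Tutoring and PeerGroup): {Attendance, Motivation, Neighborhood, SchoolQuality}.
Backdoor paths from Tutoring to PeerGroup:
  P1: Tutoring <- Attendance -> Motivation <- SchoolQuality -> Neighborhood -> PeerGroup
  P2: Tutoring <- Attendance -> Motivation <- SchoolQuality -> PeerGroup
  P3: Tutoring <- Attendance -> Motivation -> PeerGroup
  P4: Tutoring <- Neighborhood <- SchoolQuality -> Motivation -> PeerGroup
  P5: Tutoring <- Neighborhood <- SchoolQuality -> PeerGroup
  P6: Tutoring <- Neighborhood -> PeerGroup
The empty set is not sufficient: P3 (Tutoring <- Attendance -> Motivation -> PeerGroup) has no collider blocking it and no conditioned non-collider, so it is open.
Try {Attendance, Neighborhood}:
  P1: blocked at fork node Attendance ∈ conditioning set.
  P2: blocked at fork node Attendance ∈ conditioning set.
  P3: blocked at fork node Attendance ∈ conditioning set.
  P4: blocked at chain node Neighborhood ∈ conditioning set.
  P5: blocked at chain node Neighborhood ∈ conditioning set.
  P6: blocked at fork node Neighborhood ∈ conditioning set.
{Attendance, Neighborhood} contains no descendant of Tutoring and blocks every backdoor path.
Every element of {Attendance, Neighborhood} is needed (dropping Attendance leaves P3 open; dropping Neighborhood leaves P4 open), so no proper subset is valid.
Among all size-2 subsets of the eligible variables, only {Attendance, Neighborhood} blocks every backdoor path, so it is the unique smallest valid adjustment set.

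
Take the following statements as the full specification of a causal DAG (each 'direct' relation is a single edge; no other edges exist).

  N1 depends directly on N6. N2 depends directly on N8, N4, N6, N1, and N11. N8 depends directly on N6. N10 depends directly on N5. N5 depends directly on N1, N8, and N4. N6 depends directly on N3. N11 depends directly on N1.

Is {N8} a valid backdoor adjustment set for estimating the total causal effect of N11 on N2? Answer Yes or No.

No

Backdoor paths from N11 to N2 (paths whose first edge points into N11):
  P1: N11 <- N1 <- N6 -> N8 -> N5 <- N4 -> N2
  P2: N11 <- N1 <- N6 -> N8 -> N2
  P3: N11 <- N1 <- N6 -> N2
  P4: N11 <- N1 -> N5 <- N4 -> N2
  P5: N11 <- N1 -> N5 <- N8 <- N6 -> N2
  P6: N11 <- N1 -> N5 <- N8 -> N2
  P7: N11 <- N1 -> N2
Condition 1 (no descendant of N11 in the set): holds — descendants of N11 are {N2}; none are in {N8}.
Condition 2 (every backdoor path blocked by {N8}):
  P1: blocked at chain node N8 ∈ conditioning set.
  P2: blocked at chain node N8 ∈ conditioning set.
  P3: open — no interior node is in the conditioning set.
  P4: blocked at collider N5 (neither it nor any descendant is in the conditioning set).
  P5: blocked at collider N5 (neither it nor any descendant is in the conditioning set).
  P6: blocked at collider N5 (neither it nor any descendant is in the conditioning set).
  P7: open — no interior node is in the conditioning set.
{N8} does not satisfy the backdoor criterion.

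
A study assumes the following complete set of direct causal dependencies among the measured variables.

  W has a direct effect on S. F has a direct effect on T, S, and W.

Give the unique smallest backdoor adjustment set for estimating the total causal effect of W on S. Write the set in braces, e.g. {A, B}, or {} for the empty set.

{F}

Variables eligible for adjustment (non-descendants of W, excluding W and S): {F, T}.
Backdoor paths from W to S:
  P1: W <- F -> S
The empty set is not sufficient: P1 (W <- F -> S) has no collider blocking it and no conditioned non-collider, so it is open.
Try {F}:
  P1: blocked at fork node F ∈ conditioning set.
{F} contains no descendant of W and blocks every backdoor path.
No other singleton works — e.g. {T} leaves P1 open — so {F} is the unique smallest valid adjustment set.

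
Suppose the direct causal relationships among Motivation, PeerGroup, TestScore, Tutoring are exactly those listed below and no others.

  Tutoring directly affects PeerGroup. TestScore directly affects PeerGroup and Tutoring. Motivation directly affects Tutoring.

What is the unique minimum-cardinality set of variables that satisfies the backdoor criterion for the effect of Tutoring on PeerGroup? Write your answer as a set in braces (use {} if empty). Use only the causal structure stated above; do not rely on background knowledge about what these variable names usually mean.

Variables eligible for adjustment (non-descendants of Tutoring, excluding Tutoring and PeerGroup): {Motivation, TestScore}.
Backdoor paths from Tutoring to PeerGroup:
  P1: Tutoring <- TestScore -> PeerGroup
The empty set is not sufficient: P1 (Tutoring <- TestScore -> PeerGroup) has no collider blocking it and no conditioned non-collider, so it is open.
Try {TestScore}:
  P1: blocked at fork node TestScore ∈ conditioning set.
{TestScore} contains no descendant of Tutoring and blocks every backdoor path.
No other singleton works — e.g. {Motivation} leaves P1 open — so {TestScore} is the unique smallest valid adjustment set.

{TestScore}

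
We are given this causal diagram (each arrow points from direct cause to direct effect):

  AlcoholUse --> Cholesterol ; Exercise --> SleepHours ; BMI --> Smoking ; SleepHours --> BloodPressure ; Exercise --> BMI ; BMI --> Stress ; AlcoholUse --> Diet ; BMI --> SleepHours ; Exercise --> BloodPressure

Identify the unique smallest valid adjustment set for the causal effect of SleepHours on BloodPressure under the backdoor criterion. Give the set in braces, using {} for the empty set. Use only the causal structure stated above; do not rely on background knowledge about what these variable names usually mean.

{Exercise}

Variables eligible for adjustment (non-descendants of SleepHours, excluding SleepHours and BloodPressure): {AlcoholUse, BMI, Cholesterol, Diet, Exercise, Smoking, Stress}.
Backdoor paths from SleepHours to BloodPressure:
  P1: SleepHours <- Exercise -> BloodPressure
  P2: SleepHours <- BMI <- Exercise -> BloodPressure
The empty set is not sufficient: P1 (SleepHours <- Exercise -> BloodPressure) has no collider blocking it and no conditioned non-collider, so it is open.
Try {Exercise}:
  P1: blocked at fork node Exercise ∈ conditioning set.
  P2: blocked at fork node Exercise ∈ conditioning set.
{Exercise} contains no descendant of SleepHours and blocks every backdoor path.
No other singleton works — e.g. {AlcoholUse} leaves P1 open — so {Exercise} is the unique smallest valid adjustment set.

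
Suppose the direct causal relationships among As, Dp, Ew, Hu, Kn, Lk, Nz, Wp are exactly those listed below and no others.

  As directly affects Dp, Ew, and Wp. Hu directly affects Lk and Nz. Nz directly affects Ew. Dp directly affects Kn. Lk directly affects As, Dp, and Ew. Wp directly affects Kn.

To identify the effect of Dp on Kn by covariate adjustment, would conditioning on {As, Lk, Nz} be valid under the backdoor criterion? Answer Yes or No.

Backdoor paths from Dp to Kn (paths whose first edge points into Dp):
  P1: Dp <- Lk <- Hu -> Nz -> Ew <- As -> Wp -> Kn
  P2: Dp <- Lk -> As -> Wp -> Kn
  P3: Dp <- Lk -> Ew <- As -> Wp -> Kn
  P4: Dp <- As -> Wp -> Kn
Condition 1 (no descendant of Dp in the set): holds — descendants of Dp are {Kn}; none are in {As, Lk, Nz}.
Condition 2 (every backdoor path blocked by {As, Lk, Nz}):
  P1: blocked at chain node Lk ∈ conditioning set.
  P2: blocked at fork node Lk ∈ conditioning set.
  P3: blocked at fork node Lk ∈ conditioning set.
  P4: blocked at fork node As ∈ conditioning set.
{As, Lk, Nz} satisfies the backdoor criterion.

Yes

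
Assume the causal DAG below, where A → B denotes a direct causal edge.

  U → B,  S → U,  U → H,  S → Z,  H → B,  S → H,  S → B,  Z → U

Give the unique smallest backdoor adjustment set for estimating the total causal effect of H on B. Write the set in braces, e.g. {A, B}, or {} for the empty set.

{S, U}

Variables eligible for adjustment (non-descendants of H, excluding H and B): {S, U, Z}.
Backdoor paths from H to B:
  P1: H <- S -> Z -> U -> B
  P2: H <- S -> U -> B
  P3: H <- S -> B
  P4: H <- U <- S -> B
  P5: H <- U <- Z <- S -> B
  P6: H <- U -> B
The empty set is not sufficient: P1 (H <- S -> Z -> U -> B) has no collider blocking it and no conditioned non-collider, so it is open.
Try {S, U}:
  P1: blocked at fork node S ∈ conditioning set.
  P2: blocked at fork node S ∈ conditioning set.
  P3: blocked at fork node S ∈ conditioning set.
  P4: blocked at chain node U ∈ conditioning set.
  P5: blocked at chain node U ∈ conditioning set.
  P6: blocked at fork node U ∈ conditioning set.
{S, U} contains no descendant of H and blocks every backdoor path.
Every element of {S, U} is needed (dropping S leaves P3 open; dropping U leaves P6 open), so no proper subset is valid.
Among all size-2 subsets of the eligible variables, only {S, U} blocks every backdoor path, so it is the unique smallest valid adjustment set.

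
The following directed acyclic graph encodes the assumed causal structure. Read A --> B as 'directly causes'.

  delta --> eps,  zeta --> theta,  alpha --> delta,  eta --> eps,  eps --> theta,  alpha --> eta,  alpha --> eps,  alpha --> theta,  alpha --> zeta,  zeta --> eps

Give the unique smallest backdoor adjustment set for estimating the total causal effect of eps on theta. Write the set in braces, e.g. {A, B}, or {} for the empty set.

Variables eligible for adjustment (non-descendants of eps, excluding eps and theta): {alpha, delta, eta, zeta}.
Backdoor paths from eps to theta:
  P1: eps <- alpha -> zeta -> theta
  P2: eps <- alpha -> theta
  P3: eps <- eta <- alpha -> zeta -> theta
  P4: eps <- eta <- alpha -> theta
  P5: eps <- delta <- alpha -> zeta -> theta
  P6: eps <- delta <- alpha -> theta
  P7: eps <- zeta <- alpha -> theta
  P8: eps <- zeta -> theta
The empty set is not sufficient: P1 (eps <- alpha -> zeta -> theta) has no collider blocking it and no conditioned non-collider, so it is open.
Try {alpha, zeta}:
  P1: blocked at fork node alpha ∈ conditioning set.
  P2: blocked at fork node alpha ∈ conditioning set.
  P3: blocked at fork node alpha ∈ conditioning set.
  P4: blocked at fork node alpha ∈ conditioning set.
  P5: blocked at fork node alpha ∈ conditioning set.
  P6: blocked at fork node alpha ∈ conditioning set.
  P7: blocked at chain node zeta ∈ conditioning set.
  P8: blocked at fork node zeta ∈ conditioning set.
{alpha, zeta} contains no descendant of eps and blocks every backdoor path.
Every element of {alpha, zeta} is needed (dropping alpha leaves P2 open; dropping zeta leaves P8 open), so no proper subset is valid.
Among all size-2 subsets of the eligible variables, only {alpha, zeta} blocks every backdoor path, so it is the unique smallest valid adjustment set.

{alpha, zeta}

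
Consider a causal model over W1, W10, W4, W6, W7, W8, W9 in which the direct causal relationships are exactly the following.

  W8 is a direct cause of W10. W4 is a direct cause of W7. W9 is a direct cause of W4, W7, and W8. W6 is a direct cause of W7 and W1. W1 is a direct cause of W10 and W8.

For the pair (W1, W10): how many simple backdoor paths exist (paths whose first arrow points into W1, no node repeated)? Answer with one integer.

2

A backdoor path from W1 to W10 is any simple undirected path whose first edge points into W1 (i.e. leaves W1 via a parent).
Parents of W1: {W6}.
Enumerating:
  P1: W1 <- W6 -> W7 <- W9 -> W8 -> W10
  P2: W1 <- W6 -> W7 <- W4 <- W9 -> W8 -> W10
That exhausts the simple backdoor paths. Count: 2.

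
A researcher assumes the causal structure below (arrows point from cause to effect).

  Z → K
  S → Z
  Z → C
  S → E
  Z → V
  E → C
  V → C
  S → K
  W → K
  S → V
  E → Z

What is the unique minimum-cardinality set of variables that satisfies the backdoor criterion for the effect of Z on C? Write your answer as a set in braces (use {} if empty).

Variables eligible for adjustment (non-descendants of Z, excluding Z and C): {E, S, W}.
Backdoor paths from Z to C:
  P1: Z <- S -> E -> C
  P2: Z <- S -> V -> C
  P3: Z <- E <- S -> V -> C
  P4: Z <- E -> C
The empty set is not sufficient: P1 (Z <- S -> E -> C) has no collider blocking it and no conditioned non-collider, so it is open.
Try {E, S}:
  P1: blocked at fork node S ∈ conditioning set.
  P2: blocked at fork node S ∈ conditioning set.
  P3: blocked at chain node E ∈ conditioning set.
  P4: blocked at fork node E ∈ conditioning set.
{E, S} contains no descendant of Z and blocks every backdoor path.
Every element of {E, S} is needed (dropping E leaves P4 open; dropping S leaves P2 open), so no proper subset is valid.
Among all size-2 subsets of the eligible variables, only {E, S} blocks every backdoor path, so it is the unique smallest valid adjustment set.

{E, S}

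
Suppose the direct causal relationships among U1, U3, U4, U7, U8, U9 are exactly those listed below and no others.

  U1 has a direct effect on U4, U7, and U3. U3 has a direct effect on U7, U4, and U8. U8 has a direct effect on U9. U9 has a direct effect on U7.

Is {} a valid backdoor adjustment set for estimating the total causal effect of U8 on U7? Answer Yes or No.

Backdoor paths from U8 to U7 (paths whose first edge points into U8):
  P1: U8 <- U3 <- U1 -> U7
  P2: U8 <- U3 -> U4 <- U1 -> U7
  P3: U8 <- U3 -> U7
Condition 1 (no descendant of U8 in the set): holds — descendants of U8 are {U7, U9}; none are in {}.
Condition 2 (every backdoor path blocked by {}):
  P1: open — no interior node is in the conditioning set.
  P2: blocked at collider U4 (neither it nor any descendant is in the conditioning set).
  P3: open — no interior node is in the conditioning set.
{} does not satisfy the backdoor criterion.

No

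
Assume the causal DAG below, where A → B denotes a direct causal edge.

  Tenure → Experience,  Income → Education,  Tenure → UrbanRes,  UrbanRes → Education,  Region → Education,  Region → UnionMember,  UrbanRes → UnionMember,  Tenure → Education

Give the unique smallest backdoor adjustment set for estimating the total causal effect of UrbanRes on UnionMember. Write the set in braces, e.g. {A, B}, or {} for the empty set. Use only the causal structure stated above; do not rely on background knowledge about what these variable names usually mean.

Variables eligible for adjustment (non-descendants of UrbanRes, excluding UrbanRes and UnionMember): {Experience, Income, Region, Tenure}.
Backdoor paths from UrbanRes to UnionMember:
  P1: UrbanRes <- Tenure -> Education <- Region -> UnionMember
Each backdoor path contains an unconditioned collider, so every path is already blocked with the empty conditioning set:
  P1: blocked at collider Education (neither it nor any descendant is in the conditioning set).
The empty set is therefore the unique smallest valid set.

{}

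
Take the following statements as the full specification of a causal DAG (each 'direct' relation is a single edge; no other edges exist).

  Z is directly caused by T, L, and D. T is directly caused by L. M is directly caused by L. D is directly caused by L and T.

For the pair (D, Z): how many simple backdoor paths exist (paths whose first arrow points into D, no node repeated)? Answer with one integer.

4

A backdoor path from D to Z is any simple undirected path whose first edge points into D (i.e. leaves D via a parent).
Parents of D: {L, T}.
Enumerating:
  P1: D <- L -> T -> Z
  P2: D <- L -> Z
  P3: D <- T <- L -> Z
  P4: D <- T -> Z
That exhausts the simple backdoor paths. Count: 4.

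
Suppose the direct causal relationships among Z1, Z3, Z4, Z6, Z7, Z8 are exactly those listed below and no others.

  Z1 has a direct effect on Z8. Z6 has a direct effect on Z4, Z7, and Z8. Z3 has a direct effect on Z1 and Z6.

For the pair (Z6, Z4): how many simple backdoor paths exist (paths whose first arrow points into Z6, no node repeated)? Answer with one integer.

A backdoor path from Z6 to Z4 is any simple undirected path whose first edge points into Z6 (i.e. leaves Z6 via a parent).
Parents of Z6: {Z3}.
No simple path from any parent of Z6 reaches Z4 without revisiting Z6, so there are no backdoor paths.

0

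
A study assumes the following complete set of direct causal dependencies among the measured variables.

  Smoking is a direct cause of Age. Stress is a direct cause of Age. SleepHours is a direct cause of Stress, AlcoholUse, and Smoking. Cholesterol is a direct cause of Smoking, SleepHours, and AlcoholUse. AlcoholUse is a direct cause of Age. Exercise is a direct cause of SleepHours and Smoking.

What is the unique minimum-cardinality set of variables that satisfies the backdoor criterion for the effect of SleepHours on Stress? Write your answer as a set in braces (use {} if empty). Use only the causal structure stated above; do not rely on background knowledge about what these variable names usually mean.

Variables eligible for adjustment (non-descendants of SleepHours, excluding SleepHours and Stress): {Cholesterol, Exercise}.
Backdoor paths from SleepHours to Stress:
  P1: SleepHours <- Cholesterol -> AlcoholUse -> Age <- Stress
  P2: SleepHours <- Cholesterol -> Smoking -> Age <- Stress
  P3: SleepHours <- Exercise -> Smoking <- Cholesterol -> AlcoholUse -> Age <- Stress
  P4: SleepHours <- Exercise -> Smoking -> Age <- Stress
Each backdoor path contains an unconditioned collider, so every path is already blocked with the empty conditioning set:
  P1: blocked at collider Age (neither it nor any descendant is in the conditioning set).
  P2: blocked at collider Age (neither it nor any descendant is in the conditioning set).
  P3: blocked at collider Smoking (neither it nor any descendant is in the conditioning set).
  P4: blocked at collider Age (neither it nor any descendant is in the conditioning set).
The empty set is therefore the unique smallest valid set.

{}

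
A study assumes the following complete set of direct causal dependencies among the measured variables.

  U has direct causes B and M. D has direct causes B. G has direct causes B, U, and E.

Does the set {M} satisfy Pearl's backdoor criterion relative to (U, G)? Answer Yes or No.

No

Backdoor paths from U to G (paths whose first edge points into U):
  P1: U <- B -> G
Condition 1 (no descendant of U in the set): holds — descendants of U are {G}; none are in {M}.
Condition 2 (every backdoor path blocked by {M}):
  P1: open — no interior node is in the conditioning set.
{M} does not satisfy the backdoor criterion.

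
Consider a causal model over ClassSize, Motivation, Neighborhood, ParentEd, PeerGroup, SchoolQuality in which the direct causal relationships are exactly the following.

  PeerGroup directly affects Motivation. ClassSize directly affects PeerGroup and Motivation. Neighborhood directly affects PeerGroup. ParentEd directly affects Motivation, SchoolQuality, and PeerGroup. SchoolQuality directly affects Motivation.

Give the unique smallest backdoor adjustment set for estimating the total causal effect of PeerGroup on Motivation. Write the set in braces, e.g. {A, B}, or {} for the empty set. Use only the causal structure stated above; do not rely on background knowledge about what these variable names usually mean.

Variables eligible for adjustment (non-descendants of PeerGroup, excluding PeerGroup and Motivation): {ClassSize, Neighborhood, ParentEd, SchoolQuality}.
Backdoor paths from PeerGroup to Motivation:
  P1: PeerGroup <- ParentEd -> SchoolQuality -> Motivation
  P2: PeerGroup <- ParentEd -> Motivation
  P3: PeerGroup <- ClassSize -> Motivation
The empty set is not sufficient: P1 (PeerGroup <- ParentEd -> SchoolQuality -> Motivation) has no collider blocking it and no conditioned non-collider, so it is open.
Try {ClassSize, ParentEd}:
  P1: blocked at fork node ParentEd ∈ conditioning set.
  P2: blocked at fork node ParentEd ∈ conditioning set.
  P3: blocked at fork node ClassSize ∈ conditioning set.
{ClassSize, ParentEd} contains no descendant of PeerGroup and blocks every backdoor path.
Every element of {ClassSize, ParentEd} is needed (dropping ClassSize leaves P3 open; dropping ParentEd leaves P1 open), so no proper subset is valid.
Among all size-2 subsets of the eligible variables, only {ClassSize, ParentEd} blocks every backdoor path, so it is the unique smallest valid adjustment set.

{ClassSize, ParentEd}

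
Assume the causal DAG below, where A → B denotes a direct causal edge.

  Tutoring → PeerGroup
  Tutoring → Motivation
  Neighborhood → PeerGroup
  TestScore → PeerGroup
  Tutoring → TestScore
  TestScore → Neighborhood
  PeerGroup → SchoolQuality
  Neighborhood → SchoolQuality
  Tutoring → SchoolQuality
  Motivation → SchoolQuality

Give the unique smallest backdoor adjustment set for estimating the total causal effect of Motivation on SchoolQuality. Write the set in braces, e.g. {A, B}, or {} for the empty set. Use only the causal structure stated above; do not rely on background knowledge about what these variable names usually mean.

{Tutoring}

Variables eligible for adjustment (non-descendants of Motivation, excluding Motivation and SchoolQuality): {Neighborhood, PeerGroup, TestScore, Tutoring}.
Backdoor paths from Motivation to SchoolQuality:
  P1: Motivation <- Tutoring -> TestScore -> Neighborhood -> PeerGroup -> SchoolQuality
  P2: Motivation <- Tutoring -> TestScore -> Neighborhood -> SchoolQuality
  P3: Motivation <- Tutoring -> TestScore -> PeerGroup <- Neighborhood -> SchoolQuality
  P4: Motivation <- Tutoring -> TestScore -> PeerGroup -> SchoolQuality
  P5: Motivation <- Tutoring -> PeerGroup <- TestScore -> Neighborhood -> SchoolQuality
  P6: Motivation <- Tutoring -> PeerGroup <- Neighborhood -> SchoolQuality
  P7: Motivation <- Tutoring -> PeerGroup -> SchoolQuality
  P8: Motivation <- Tutoring -> SchoolQuality
The empty set is not sufficient: P1 (Motivation <- Tutoring -> TestScore -> Neighborhood -> PeerGroup -> SchoolQuality) has no collider blocking it and no conditioned non-collider, so it is open.
Try {Tutoring}:
  P1: blocked at fork node Tutoring ∈ conditioning set.
  P2: blocked at fork node Tutoring ∈ conditioning set.
  P3: blocked at fork node Tutoring ∈ conditioning set.
  P4: blocked at fork node Tutoring ∈ conditioning set.
  P5: blocked at fork node Tutoring ∈ conditioning set.
  P6: blocked at fork node Tutoring ∈ conditioning set.
  P7: blocked at fork node Tutoring ∈ conditioning set.
  P8: blocked at fork node Tutoring ∈ conditioning set.
{Tutoring} contains no descendant of Motivation and blocks every backdoor path.
No other singleton works — e.g. {TestScore} leaves P7 open — so {Tutoring} is the unique smallest valid adjustment set.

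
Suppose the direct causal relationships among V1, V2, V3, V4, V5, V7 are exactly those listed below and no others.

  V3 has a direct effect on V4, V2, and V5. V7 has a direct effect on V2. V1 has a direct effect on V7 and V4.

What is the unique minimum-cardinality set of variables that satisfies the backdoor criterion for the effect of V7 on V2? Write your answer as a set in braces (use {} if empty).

{}

Variables eligible for adjustment (non-descendants of V7, excluding V7 and V2): {V1, V3, V4, V5}.
Backdoor paths from V7 to V2:
  P1: V7 <- V1 -> V4 <- V3 -> V2
Each backdoor path contains an unconditioned collider, so every path is already blocked with the empty conditioning set:
  P1: blocked at collider V4 (neither it nor any descendant is in the conditioning set).
The empty set is therefore the unique smallest valid set.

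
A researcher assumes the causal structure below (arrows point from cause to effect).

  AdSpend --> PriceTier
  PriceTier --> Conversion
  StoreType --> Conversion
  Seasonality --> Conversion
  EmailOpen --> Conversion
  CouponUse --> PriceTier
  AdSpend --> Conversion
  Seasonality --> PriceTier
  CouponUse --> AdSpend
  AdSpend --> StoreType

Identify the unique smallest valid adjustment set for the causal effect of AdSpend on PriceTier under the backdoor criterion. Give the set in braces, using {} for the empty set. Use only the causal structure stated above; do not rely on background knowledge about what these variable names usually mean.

Variables eligible for adjustment (non-descendants of AdSpend, excluding AdSpend and PriceTier): {CouponUse, EmailOpen, Seasonality}.
Backdoor paths from AdSpend to PriceTier:
  P1: AdSpend <- CouponUse -> PriceTier
The empty set is not sufficient: P1 (AdSpend <- CouponUse -> PriceTier) has no collider blocking it and no conditioned non-collider, so it is open.
Try {CouponUse}:
  P1: blocked at fork node CouponUse ∈ conditioning set.
{CouponUse} contains no descendant of AdSpend and blocks every backdoor path.
No other singleton works — e.g. {Seasonality} leaves P1 open — so {CouponUse} is the unique smallest valid adjustment set.

{CouponUse}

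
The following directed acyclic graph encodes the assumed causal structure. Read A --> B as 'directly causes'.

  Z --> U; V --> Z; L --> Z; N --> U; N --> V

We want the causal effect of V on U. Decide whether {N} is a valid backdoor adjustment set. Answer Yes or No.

Backdoor paths from V to U (paths whose first edge points into V):
  P1: V <- N -> U
Condition 1 (no descendant of V in the set): holds — descendants of V are {U, Z}; none are in {N}.
Condition 2 (every backdoor path blocked by {N}):
  P1: blocked at fork node N ∈ conditioning set.
{N} satisfies the backdoor criterion.

Yes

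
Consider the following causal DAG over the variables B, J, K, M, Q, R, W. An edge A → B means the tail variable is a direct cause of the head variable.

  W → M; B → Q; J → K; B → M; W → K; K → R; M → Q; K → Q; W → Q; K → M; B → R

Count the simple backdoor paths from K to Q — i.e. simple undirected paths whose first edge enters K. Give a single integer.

3

A backdoor path from K to Q is any simple undirected path whose first edge points into K (i.e. leaves K via a parent).
Parents of K: {J, W}.
Enumerating:
  P1: K <- W -> M <- B -> Q
  P2: K <- W -> M -> Q
  P3: K <- W -> Q
That exhausts the simple backdoor paths. Count: 3.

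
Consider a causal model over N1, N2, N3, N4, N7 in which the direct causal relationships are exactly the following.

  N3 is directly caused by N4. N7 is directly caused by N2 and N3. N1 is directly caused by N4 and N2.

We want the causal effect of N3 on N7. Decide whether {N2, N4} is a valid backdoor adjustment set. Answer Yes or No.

Yes

Backdoor paths from N3 to N7 (paths whose first edge points into N3):
  P1: N3 <- N4 -> N1 <- N2 -> N7
Condition 1 (no descendant of N3 in the set): holds — descendants of N3 are {N7}; none are in {N2, N4}.
Condition 2 (every backdoor path blocked by {N2, N4}):
  P1: blocked at fork node N4 ∈ conditioning set.
{N2, N4} satisfies the backdoor criterion.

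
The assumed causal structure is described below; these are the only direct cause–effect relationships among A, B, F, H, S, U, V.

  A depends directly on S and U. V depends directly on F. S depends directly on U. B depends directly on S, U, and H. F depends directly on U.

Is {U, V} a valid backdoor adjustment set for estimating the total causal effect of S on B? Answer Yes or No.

Yes

Backdoor paths from S to B (paths whose first edge points into S):
  P1: S <- U -> B
Condition 1 (no descendant of S in the set): holds — descendants of S are {A, B}; none are in {U, V}.
Condition 2 (every backdoor path blocked by {U, V}):
  P1: blocked at fork node U ∈ conditioning set.
{U, V} satisfies the backdoor criterion.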